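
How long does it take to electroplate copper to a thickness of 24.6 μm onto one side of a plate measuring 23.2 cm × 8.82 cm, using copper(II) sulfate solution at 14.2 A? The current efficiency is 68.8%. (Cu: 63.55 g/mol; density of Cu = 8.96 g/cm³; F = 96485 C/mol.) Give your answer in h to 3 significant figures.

0.389 h

Plated area = 23.2 × 8.82 = 204.6 cm²
Volume = 204.6 × 24.6×10⁻⁴ cm = 0.5033 cm³
m(Cu) = 0.5033 × 8.96 = 4.510 g
n(Cu) = 4.510 / 63.55 = 0.07097 mol; n(e⁻) = 2 × 0.07097 = 0.1419 mol
Q = 0.1419 × 96485 / 0.688 = 19900 C
t = 19900 / 14.2 = 1401 s = 0.389 h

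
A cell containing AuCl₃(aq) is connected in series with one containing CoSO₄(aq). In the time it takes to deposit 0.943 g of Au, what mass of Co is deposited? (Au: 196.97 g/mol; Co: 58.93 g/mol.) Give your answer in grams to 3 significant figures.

0.423 g

n(Au) = 0.943 / 196.97 = 0.004788 mol
Au³⁺ + 3e⁻ → Au, so n(e⁻) = 3 × 0.004788 = 0.01436 mol
The cells are in series, so the same charge (and hence the same n(e⁻) = 0.01436 mol) passes through both.
Co²⁺ + 2e⁻ → Co, so n(Co) = 0.01436 / 2 = 0.007180 mol
m(Co) = 0.007180 × 58.93 = 0.423 g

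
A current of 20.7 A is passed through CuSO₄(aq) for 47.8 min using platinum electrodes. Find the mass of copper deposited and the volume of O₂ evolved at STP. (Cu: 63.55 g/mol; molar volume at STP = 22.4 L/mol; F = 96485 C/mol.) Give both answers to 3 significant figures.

Q = 20.7 × 2868 = 59370 C; n(e⁻) = 59370 / 96485 = 0.6153 mol
Cathode: Cu²⁺ + 2e⁻ → Cu → n(Cu) = 0.6153/2 = 0.3077 mol → 19.6 g
Anode: 2H₂O → O₂ + 4H⁺ + 4e⁻ → n(O₂) = 0.6153/4 = 0.1538 mol → 3.45 L

19.6 g Cu; 3.45 L O₂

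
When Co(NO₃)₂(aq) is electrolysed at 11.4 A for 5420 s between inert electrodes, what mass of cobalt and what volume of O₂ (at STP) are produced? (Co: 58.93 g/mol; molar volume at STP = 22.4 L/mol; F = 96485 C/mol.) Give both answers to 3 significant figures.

18.9 g Co; 3.59 L O₂

Q = 11.4 × 5420 = 61790 C; n(e⁻) = 61790 / 96485 = 0.6404 mol
Cathode: Co²⁺ + 2e⁻ → Co → n(Co) = 0.6404/2 = 0.3202 mol → 18.9 g
Anode: 2H₂O → O₂ + 4H⁺ + 4e⁻ → n(O₂) = 0.6404/4 = 0.1601 mol → 3.59 L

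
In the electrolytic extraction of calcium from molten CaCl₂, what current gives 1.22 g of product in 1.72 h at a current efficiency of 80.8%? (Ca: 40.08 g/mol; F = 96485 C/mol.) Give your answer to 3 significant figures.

n(Ca) = 1.22 / 40.08 = 0.03044 mol
Ca²⁺ + 2e⁻ → Ca, so n(e⁻) = 2 × 0.03044 = 0.06088 mol
Q = 0.06088 × 96485 / 0.808 = 7270 C
I = Q / t = 7270 / 6192 s = 1.17 A

1.17 A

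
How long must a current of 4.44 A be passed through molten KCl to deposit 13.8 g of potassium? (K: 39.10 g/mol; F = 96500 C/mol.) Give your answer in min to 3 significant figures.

128 min

n(K) = 13.8 / 39.10 = 0.3529 mol
K⁺ + e⁻ → K, so n(e⁻) = 0.3529 mol
Q = 0.3529 × 96500 = 34050 C
t = Q / I = 34050 / 4.44 = 7669 s = 128 min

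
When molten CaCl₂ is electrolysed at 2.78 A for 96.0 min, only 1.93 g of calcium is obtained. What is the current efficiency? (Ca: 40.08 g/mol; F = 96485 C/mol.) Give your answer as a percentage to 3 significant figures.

58.0%

Q = 2.78 × 5760 = 16010 C
n(e⁻) = 16010 / 96485 = 0.1659 mol
Ca²⁺ + 2e⁻ → Ca, so theoretical n(Ca) = 0.08295 mol → 3.325 g
Efficiency = 1.93 / 3.325 = 0.5805 = 58.0%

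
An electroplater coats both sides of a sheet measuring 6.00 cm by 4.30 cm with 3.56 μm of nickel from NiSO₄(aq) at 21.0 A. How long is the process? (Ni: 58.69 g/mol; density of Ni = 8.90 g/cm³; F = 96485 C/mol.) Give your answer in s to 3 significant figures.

Plated area = 2 × 6.00 × 4.30 = 51.60 cm²
Volume = 51.60 × 3.56×10⁻⁴ cm = 0.01837 cm³
m(Ni) = 0.01837 × 8.90 = 0.1635 g
n(Ni) = 0.1635 / 58.69 = 0.002786 mol; n(e⁻) = 2 × 0.002786 = 0.005572 mol
Q = 0.005572 × 96485 = 537.6 C
t = 537.6 / 21.0 = 25.60 s

25.6 s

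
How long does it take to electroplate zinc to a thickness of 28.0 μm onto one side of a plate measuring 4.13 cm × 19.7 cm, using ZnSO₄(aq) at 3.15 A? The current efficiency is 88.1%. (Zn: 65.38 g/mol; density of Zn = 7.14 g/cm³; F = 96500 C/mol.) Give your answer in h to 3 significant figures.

0.481 h

Plated area = 4.13 × 19.7 = 81.36 cm²
Volume = 81.36 × 28.0×10⁻⁴ cm = 0.2278 cm³
m(Zn) = 0.2278 × 7.14 = 1.626 g
n(Zn) = 1.626 / 65.38 = 0.02487 mol; n(e⁻) = 2 × 0.02487 = 0.04974 mol
Q = 0.04974 × 96500 / 0.881 = 5448 C
t = 5448 / 3.15 = 1730 s = 0.481 h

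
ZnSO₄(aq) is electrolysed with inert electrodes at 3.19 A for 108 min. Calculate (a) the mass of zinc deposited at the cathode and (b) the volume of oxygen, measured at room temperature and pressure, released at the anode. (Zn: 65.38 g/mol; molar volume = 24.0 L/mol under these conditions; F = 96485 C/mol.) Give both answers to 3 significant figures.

7.00 g Zn; 1.29 L O₂

Q = 3.19 × 6480 = 20670 C; n(e⁻) = 20670 / 96485 = 0.2142 mol
Cathode: Zn²⁺ + 2e⁻ → Zn → n(Zn) = 0.2142/2 = 0.1071 mol → 7.00 g
Anode: 2H₂O → O₂ + 4H⁺ + 4e⁻ → n(O₂) = 0.2142/4 = 0.05355 mol → 1.29 L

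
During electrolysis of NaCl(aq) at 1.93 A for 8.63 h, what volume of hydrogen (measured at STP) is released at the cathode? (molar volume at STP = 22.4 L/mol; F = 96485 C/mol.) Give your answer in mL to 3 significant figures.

Q = 1.93 A × 31068 s = 59960 C
n(e⁻) = Q/F = 59960/96485 = 0.6214 mol
2H⁺ + 2e⁻ → H₂, so n(H₂) = 0.6214 / 2 = 0.3107 mol
V = 0.3107 × 22.4 = 6.960 L
= 6960 mL

6960 mL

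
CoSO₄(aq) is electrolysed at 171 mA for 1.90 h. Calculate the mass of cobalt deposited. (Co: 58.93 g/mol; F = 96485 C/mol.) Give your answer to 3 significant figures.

Q = It = 0.171 × 6840 = 1170 C
Moles of electrons = 1170 / 96485 = 0.01213 mol
Co²⁺ + 2e⁻ → Co, so n(Co) = 0.01213 / 2 = 0.006065 mol
m = 0.006065 × 58.93 = 0.357 g

0.357 g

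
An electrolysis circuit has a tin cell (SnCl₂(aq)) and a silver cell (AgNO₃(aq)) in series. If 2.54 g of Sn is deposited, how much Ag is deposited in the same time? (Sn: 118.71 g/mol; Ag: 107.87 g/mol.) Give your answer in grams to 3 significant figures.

4.62 g

n(Sn) = 2.54 / 118.71 = 0.02140 mol
Sn²⁺ + 2e⁻ → Sn, so n(e⁻) = 2 × 0.02140 = 0.04280 mol
In series, the same 0.04280 mol of electrons flows through the second cell.
Ag⁺ + e⁻ → Ag, so n(Ag) = 0.04280 mol
m(Ag) = 0.04280 × 107.87 = 4.62 g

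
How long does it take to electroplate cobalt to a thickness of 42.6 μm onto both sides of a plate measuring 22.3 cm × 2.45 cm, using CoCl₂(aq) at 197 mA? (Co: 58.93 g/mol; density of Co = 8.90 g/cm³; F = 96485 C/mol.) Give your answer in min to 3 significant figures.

1150 min

Plated area = 2 × 22.3 × 2.45 = 109.3 cm²
Volume = 109.3 × 42.6×10⁻⁴ cm = 0.4656 cm³
m(Co) = 0.4656 × 8.90 = 4.144 g
n(Co) = 4.144 / 58.93 = 0.07032 mol; n(e⁻) = 2 × 0.07032 = 0.1406 mol
Q = 0.1406 × 96485 = 13570 C
t = 13570 / 0.197 = 68880 s = 1150 min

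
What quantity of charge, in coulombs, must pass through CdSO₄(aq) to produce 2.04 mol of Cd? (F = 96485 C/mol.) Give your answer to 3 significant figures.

Cd²⁺ + 2e⁻ → Cd, so n(e⁻) = 2 × 2.04 = 4.080 mol
Q = 4.080 × 96485 = 3.937×10^5 C

3.94×10^5 C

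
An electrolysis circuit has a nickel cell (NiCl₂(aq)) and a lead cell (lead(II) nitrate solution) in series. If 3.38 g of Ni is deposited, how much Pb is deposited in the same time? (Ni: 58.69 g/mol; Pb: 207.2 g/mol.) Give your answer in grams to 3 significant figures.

11.9 g

n(Ni) = 3.38 / 58.69 = 0.05759 mol
Ni²⁺ + 2e⁻ → Ni, so n(e⁻) = 2 × 0.05759 = 0.1152 mol
Same current for the same time ⇒ same n(e⁻) = 0.1152 mol in both cells.
Pb²⁺ + 2e⁻ → Pb, so n(Pb) = 0.1152 / 2 = 0.05760 mol
m(Pb) = 0.05760 × 207.2 = 11.9 g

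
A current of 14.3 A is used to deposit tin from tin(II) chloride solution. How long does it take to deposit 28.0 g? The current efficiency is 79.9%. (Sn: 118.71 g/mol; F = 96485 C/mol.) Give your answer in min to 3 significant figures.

n(Sn) = 28.0 / 118.71 = 0.2359 mol
Sn²⁺ + 2e⁻ → Sn, so n(e⁻) = 2 × 0.2359 = 0.4718 mol
Q = 0.4718 × 96485 / 0.799 = 56970 C
t = Q / I = 56970 / 14.3 = 3984 s = 66.4 min

66.4 min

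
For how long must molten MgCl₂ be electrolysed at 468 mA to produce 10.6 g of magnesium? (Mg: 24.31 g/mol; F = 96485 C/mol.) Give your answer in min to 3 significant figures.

n(Mg) = 10.6 / 24.31 = 0.4360 mol
Mg²⁺ + 2e⁻ → Mg, so n(e⁻) = 2 × 0.4360 = 0.8720 mol
Q = 0.8720 × 96485 = 84130 C
t = Q / I = 84130 / 0.468 = 1.798×10^5 s = 3000 min

3000 min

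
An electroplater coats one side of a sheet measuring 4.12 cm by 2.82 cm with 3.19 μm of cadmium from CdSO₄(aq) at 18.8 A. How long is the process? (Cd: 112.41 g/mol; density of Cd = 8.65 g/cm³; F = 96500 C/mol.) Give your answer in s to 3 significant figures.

Plated area = 4.12 × 2.82 = 11.62 cm²
Volume = 11.62 × 3.19×10⁻⁴ cm = 0.003707 cm³
m(Cd) = 0.003707 × 8.65 = 0.03207 g
n(Cd) = 0.03207 / 112.41 = 2.853×10^-4 mol; n(e⁻) = 2 × 2.853×10^-4 = 5.706×10^-4 mol
Q = 5.706×10^-4 × 96500 = 55.06 C
t = 55.06 / 18.8 = 2.929 s

2.93 s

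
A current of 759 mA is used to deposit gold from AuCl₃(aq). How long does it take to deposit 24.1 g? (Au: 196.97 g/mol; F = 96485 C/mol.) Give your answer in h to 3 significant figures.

13.0 h

n(Au) = 24.1 / 196.97 = 0.1224 mol
Au³⁺ + 3e⁻ → Au, so n(e⁻) = 3 × 0.1224 = 0.3672 mol
Q = 0.3672 × 96485 = 35430 C
t = Q / I = 35430 / 0.759 = 46680 s = 13.0 h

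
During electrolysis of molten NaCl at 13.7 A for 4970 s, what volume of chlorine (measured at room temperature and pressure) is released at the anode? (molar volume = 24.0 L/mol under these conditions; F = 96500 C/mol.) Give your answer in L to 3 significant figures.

8.47 L

Charge passed = 13.7 × 4970 = 68090 C
n(e⁻) = 68090 / 96500 = 0.7056 mol
2Cl⁻ → Cl₂ + 2e⁻, so n(Cl₂) = 0.7056 / 2 = 0.3528 mol
V = 0.3528 × 24.0 = 8.467 L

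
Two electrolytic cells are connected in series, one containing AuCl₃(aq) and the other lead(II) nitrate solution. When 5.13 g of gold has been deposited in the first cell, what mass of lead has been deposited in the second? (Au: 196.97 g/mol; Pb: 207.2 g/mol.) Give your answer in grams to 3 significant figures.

n(Au) = 5.13 / 196.97 = 0.02604 mol
Au³⁺ + 3e⁻ → Au, so n(e⁻) = 3 × 0.02604 = 0.07812 mol
Since the cells are in series, n(e⁻) in the Pb cell is also 0.07812 mol.
Pb²⁺ + 2e⁻ → Pb, so n(Pb) = 0.07812 / 2 = 0.03906 mol
m(Pb) = 0.03906 × 207.2 = 8.09 g

8.09 g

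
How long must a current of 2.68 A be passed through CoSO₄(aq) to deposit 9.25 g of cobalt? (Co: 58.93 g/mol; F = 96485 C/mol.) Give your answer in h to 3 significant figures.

3.14 h

n(Co) = 9.25 / 58.93 = 0.1570 mol
Co²⁺ + 2e⁻ → Co, so n(e⁻) = 2 × 0.1570 = 0.3140 mol
Q = 0.3140 × 96485 = 30300 C
t = Q / I = 30300 / 2.68 = 11310 s = 3.14 h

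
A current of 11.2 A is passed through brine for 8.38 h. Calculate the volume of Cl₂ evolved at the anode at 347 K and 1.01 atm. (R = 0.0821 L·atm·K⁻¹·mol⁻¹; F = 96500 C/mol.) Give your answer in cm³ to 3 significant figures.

49400 cm³

Q = 11.2 A × 30168 s = 3.379×10^5 C
n(e⁻) = Q/F = 3.379×10^5/96500 = 3.502 mol
2Cl⁻ → Cl₂ + 2e⁻, so n(Cl₂) = 3.502 / 2 = 1.751 mol
V = nRT/P = 1.751 × 0.0821 × 347 / 1.01 = 49.39 L
= 49400 cm³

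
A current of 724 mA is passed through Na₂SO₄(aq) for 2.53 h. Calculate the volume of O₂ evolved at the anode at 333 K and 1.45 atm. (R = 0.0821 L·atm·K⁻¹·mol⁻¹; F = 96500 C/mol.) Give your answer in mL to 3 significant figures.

322 mL

Charge passed = 0.724 × 9108 = 6594 C
n(e⁻) = 6594 / 96500 = 0.06833 mol
2H₂O → O₂ + 4H⁺ + 4e⁻, so n(O₂) = 0.06833 / 4 = 0.01708 mol
V = nRT/P = 0.01708 × 0.0821 × 333 / 1.45 = 0.3220 L
= 322 mL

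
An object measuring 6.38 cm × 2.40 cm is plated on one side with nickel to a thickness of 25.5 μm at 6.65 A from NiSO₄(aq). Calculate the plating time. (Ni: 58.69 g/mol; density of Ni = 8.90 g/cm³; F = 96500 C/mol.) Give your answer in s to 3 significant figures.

Plated area = 6.38 × 2.40 = 15.31 cm²
Volume = 15.31 × 25.5×10⁻⁴ cm = 0.03904 cm³
m(Ni) = 0.03904 × 8.90 = 0.3475 g
n(Ni) = 0.3475 / 58.69 = 0.005921 mol; n(e⁻) = 2 × 0.005921 = 0.01184 mol
Q = 0.01184 × 96500 = 1143 C
t = 1143 / 6.65 = 171.9 s

172 s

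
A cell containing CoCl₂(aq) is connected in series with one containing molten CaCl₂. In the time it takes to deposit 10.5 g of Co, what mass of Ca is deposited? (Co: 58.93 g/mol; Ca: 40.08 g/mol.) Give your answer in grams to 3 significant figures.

7.14 g

n(Co) = 10.5 / 58.93 = 0.1782 mol
Co²⁺ + 2e⁻ → Co, so n(e⁻) = 2 × 0.1782 = 0.3564 mol
Since the cells are in series, n(e⁻) in the Ca cell is also 0.3564 mol.
Ca²⁺ + 2e⁻ → Ca, so n(Ca) = 0.3564 / 2 = 0.1782 mol
m(Ca) = 0.1782 × 40.08 = 7.14 g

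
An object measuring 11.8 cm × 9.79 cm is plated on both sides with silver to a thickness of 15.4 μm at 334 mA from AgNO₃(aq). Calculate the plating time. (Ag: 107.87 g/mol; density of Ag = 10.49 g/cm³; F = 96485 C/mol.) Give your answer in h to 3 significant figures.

Plated area = 2 × 11.8 × 9.79 = 231.0 cm²
Volume = 231.0 × 15.4×10⁻⁴ cm = 0.3557 cm³
m(Ag) = 0.3557 × 10.49 = 3.731 g
n(Ag) = 3.731 / 107.87 = 0.03459 mol; n(e⁻) = 0.03459 mol
Q = 0.03459 × 96485 = 3337 C
t = 3337 / 0.334 = 9991 s = 2.78 h

2.78 h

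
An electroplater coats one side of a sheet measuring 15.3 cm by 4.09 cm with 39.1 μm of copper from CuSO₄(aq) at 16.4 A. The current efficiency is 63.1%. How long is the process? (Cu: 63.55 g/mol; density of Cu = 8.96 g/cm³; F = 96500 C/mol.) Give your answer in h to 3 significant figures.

0.179 h

Plated area = 15.3 × 4.09 = 62.58 cm²
Volume = 62.58 × 39.1×10⁻⁴ cm = 0.2447 cm³
m(Cu) = 0.2447 × 8.96 = 2.193 g
n(Cu) = 2.193 / 63.55 = 0.03451 mol; n(e⁻) = 2 × 0.03451 = 0.06902 mol
Q = 0.06902 × 96500 / 0.631 = 10560 C
t = 10560 / 16.4 = 643.9 s = 0.179 h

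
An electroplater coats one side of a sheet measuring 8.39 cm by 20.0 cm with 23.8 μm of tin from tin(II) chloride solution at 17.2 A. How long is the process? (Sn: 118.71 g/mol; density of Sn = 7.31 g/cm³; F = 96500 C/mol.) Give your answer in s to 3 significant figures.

Plated area = 8.39 × 20.0 = 167.8 cm²
Volume = 167.8 × 23.8×10⁻⁴ cm = 0.3994 cm³
m(Sn) = 0.3994 × 7.31 = 2.920 g
n(Sn) = 2.920 / 118.71 = 0.02460 mol; n(e⁻) = 2 × 0.02460 = 0.04920 mol
Q = 0.04920 × 96500 = 4748 C
t = 4748 / 17.2 = 276.0 s

276 s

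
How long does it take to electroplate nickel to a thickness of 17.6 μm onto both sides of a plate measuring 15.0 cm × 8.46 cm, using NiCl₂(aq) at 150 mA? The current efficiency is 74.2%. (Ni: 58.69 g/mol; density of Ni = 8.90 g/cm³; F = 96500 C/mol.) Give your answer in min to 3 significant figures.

Plated area = 2 × 15.0 × 8.46 = 253.8 cm²
Volume = 253.8 × 17.6×10⁻⁴ cm = 0.4467 cm³
m(Ni) = 0.4467 × 8.90 = 3.976 g
n(Ni) = 3.976 / 58.69 = 0.06775 mol; n(e⁻) = 2 × 0.06775 = 0.1355 mol
Q = 0.1355 × 96500 / 0.742 = 17620 C
t = 17620 / 0.150 = 1.175×10^5 s = 1960 min

1960 min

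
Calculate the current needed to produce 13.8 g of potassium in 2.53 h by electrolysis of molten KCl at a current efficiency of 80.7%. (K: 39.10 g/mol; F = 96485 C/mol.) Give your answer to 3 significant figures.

4.63 A

n(K) = 13.8 / 39.10 = 0.3529 mol
K⁺ + e⁻ → K, so n(e⁻) = 0.3529 mol
Q = 0.3529 × 96485 / 0.807 = 42190 C
I = Q / t = 42190 / 9108 s = 4.63 A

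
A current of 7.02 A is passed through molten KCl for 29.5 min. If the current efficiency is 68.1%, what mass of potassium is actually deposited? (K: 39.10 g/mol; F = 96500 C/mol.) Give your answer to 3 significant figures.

Q = 7.02 × 1770 = 12430 C
n(e⁻) = 12430 / 96500 = 0.1288 mol
K⁺ + e⁻ → K, so theoretical m(K) = 0.1288 × 39.10 = 5.036 g
Actual mass = 68.1% × 5.036 = 3.43 g

3.43 g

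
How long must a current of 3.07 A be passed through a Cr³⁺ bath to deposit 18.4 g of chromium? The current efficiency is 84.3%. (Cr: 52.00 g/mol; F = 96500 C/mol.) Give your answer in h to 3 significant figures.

n(Cr) = 18.4 / 52.00 = 0.3538 mol
Cr³⁺ + 3e⁻ → Cr, so n(e⁻) = 3 × 0.3538 = 1.061 mol
Q = 1.061 × 96500 / 0.843 = 1.215×10^5 C
t = Q / I = 1.215×10^5 / 3.07 = 39580 s = 11.0 h

11.0 h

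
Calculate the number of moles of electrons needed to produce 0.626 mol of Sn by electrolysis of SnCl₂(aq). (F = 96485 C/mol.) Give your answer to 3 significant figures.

Sn²⁺ + 2e⁻ → Sn, so n(e⁻) = 2 × 0.626 = 1.252 mol

1.25 mol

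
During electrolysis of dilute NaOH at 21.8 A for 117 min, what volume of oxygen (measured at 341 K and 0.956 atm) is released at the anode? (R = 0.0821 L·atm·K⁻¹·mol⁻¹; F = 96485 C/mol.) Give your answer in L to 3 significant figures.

Q = It = 21.8 × 7020 = 1.530×10^5 C
n(e⁻) = Q/F = 1.530×10^5/96485 = 1.586 mol
2H₂O → O₂ + 4H⁺ + 4e⁻, so n(O₂) = 1.586 / 4 = 0.3965 mol
V = nRT/P = 0.3965 × 0.0821 × 341 / 0.956 = 11.61 L

11.6 L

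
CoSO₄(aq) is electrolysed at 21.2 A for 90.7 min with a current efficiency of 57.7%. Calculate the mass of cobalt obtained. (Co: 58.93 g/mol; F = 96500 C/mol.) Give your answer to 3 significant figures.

Q = 21.2 × 5442 = 1.154×10^5 C
n(e⁻) = 1.154×10^5 / 96500 = 1.196 mol
Co²⁺ + 2e⁻ → Co, so theoretical m(Co) = 0.5980 × 58.93 = 35.24 g
Actual mass = 57.7% × 35.24 = 20.3 g

20.3 g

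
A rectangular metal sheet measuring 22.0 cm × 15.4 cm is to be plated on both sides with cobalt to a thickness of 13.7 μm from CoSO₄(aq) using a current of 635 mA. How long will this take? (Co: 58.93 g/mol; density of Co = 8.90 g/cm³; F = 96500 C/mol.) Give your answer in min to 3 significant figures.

710 min

Plated area = 2 × 22.0 × 15.4 = 677.6 cm²
Volume = 677.6 × 13.7×10⁻⁴ cm = 0.9283 cm³
m(Co) = 0.9283 × 8.90 = 8.262 g
n(Co) = 8.262 / 58.93 = 0.1402 mol; n(e⁻) = 2 × 0.1402 = 0.2804 mol
Q = 0.2804 × 96500 = 27060 C
t = 27060 / 0.635 = 42610 s = 710 min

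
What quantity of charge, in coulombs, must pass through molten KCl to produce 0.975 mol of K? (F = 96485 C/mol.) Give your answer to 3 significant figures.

94100 C

K⁺ + e⁻ → K, so n(e⁻) = 1 × 0.975 = 0.9750 mol
Q = 0.9750 × 96485 = 94070 C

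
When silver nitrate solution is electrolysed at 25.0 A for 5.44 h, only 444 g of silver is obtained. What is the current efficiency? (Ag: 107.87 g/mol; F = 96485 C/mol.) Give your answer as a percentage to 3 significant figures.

81.1%

Q = 25.0 × 19584 = 4.896×10^5 C
n(e⁻) = 4.896×10^5 / 96485 = 5.074 mol
Ag⁺ + e⁻ → Ag, so theoretical n(Ag) = 5.074 mol → 547.3 g
Efficiency = 444 / 547.3 = 0.8113 = 81.1%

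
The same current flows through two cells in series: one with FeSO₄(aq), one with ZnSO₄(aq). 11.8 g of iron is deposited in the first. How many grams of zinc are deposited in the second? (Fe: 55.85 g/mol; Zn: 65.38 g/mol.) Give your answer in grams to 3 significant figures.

n(Fe) = 11.8 / 55.85 = 0.2113 mol
Fe²⁺ + 2e⁻ → Fe, so n(e⁻) = 2 × 0.2113 = 0.4226 mol
Since the cells are in series, n(e⁻) in the Zn cell is also 0.4226 mol.
Zn²⁺ + 2e⁻ → Zn, so n(Zn) = 0.4226 / 2 = 0.2113 mol
m(Zn) = 0.2113 × 65.38 = 13.8 g

13.8 g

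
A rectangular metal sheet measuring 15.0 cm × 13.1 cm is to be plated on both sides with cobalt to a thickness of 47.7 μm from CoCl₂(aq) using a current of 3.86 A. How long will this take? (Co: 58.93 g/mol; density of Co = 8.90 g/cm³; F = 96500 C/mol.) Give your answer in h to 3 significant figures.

3.93 h

Plated area = 2 × 15.0 × 13.1 = 393.0 cm²
Volume = 393.0 × 47.7×10⁻⁴ cm = 1.875 cm³
m(Co) = 1.875 × 8.90 = 16.69 g
n(Co) = 16.69 / 58.93 = 0.2832 mol; n(e⁻) = 2 × 0.2832 = 0.5664 mol
Q = 0.5664 × 96500 = 54660 C
t = 54660 / 3.86 = 14160 s = 3.93 h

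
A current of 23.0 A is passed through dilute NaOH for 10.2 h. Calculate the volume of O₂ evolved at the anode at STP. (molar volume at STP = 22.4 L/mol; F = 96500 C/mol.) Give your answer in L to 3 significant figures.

Q = 23.0 A × 36720 s = 8.446×10^5 C
n(e⁻) = Q/F = 8.446×10^5/96500 = 8.752 mol
2H₂O → O₂ + 4H⁺ + 4e⁻, so n(O₂) = 8.752 / 4 = 2.188 mol
V = 2.188 × 22.4 = 49.01 L

49.0 L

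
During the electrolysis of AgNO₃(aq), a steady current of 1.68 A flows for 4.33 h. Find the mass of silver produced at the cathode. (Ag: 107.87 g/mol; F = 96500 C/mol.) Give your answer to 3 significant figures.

Q = 1.68 A × 15588 s = 26190 C
Moles of electrons = 26190 / 96500 = 0.2714 mol
Ag⁺ + e⁻ → Ag, so n(Ag) = 0.2714 mol
m = 0.2714 × 107.87 = 29.3 g

29.3 g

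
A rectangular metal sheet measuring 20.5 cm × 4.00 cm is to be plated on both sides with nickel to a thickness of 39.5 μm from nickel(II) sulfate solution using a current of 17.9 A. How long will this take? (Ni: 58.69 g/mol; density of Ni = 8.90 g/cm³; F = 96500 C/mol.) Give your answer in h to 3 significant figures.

0.294 h

Plated area = 2 × 20.5 × 4.00 = 164.0 cm²
Volume = 164.0 × 39.5×10⁻⁴ cm = 0.6478 cm³
m(Ni) = 0.6478 × 8.90 = 5.765 g
n(Ni) = 5.765 / 58.69 = 0.09823 mol; n(e⁻) = 2 × 0.09823 = 0.1965 mol
Q = 0.1965 × 96500 = 18960 C
t = 18960 / 17.9 = 1059 s = 0.294 h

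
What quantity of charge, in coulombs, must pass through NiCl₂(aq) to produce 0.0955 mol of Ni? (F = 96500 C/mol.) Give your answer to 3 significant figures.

18400 C

Ni²⁺ + 2e⁻ → Ni, so n(e⁻) = 2 × 0.0955 = 0.1910 mol
Q = 0.1910 × 96500 = 18430 C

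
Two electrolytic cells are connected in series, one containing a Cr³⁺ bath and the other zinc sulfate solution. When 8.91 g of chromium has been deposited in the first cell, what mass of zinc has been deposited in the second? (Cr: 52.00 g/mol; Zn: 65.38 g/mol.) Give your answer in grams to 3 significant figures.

n(Cr) = 8.91 / 52.00 = 0.1713 mol
Cr³⁺ + 3e⁻ → Cr, so n(e⁻) = 3 × 0.1713 = 0.5139 mol
The cells are in series, so the same charge (and hence the same n(e⁻) = 0.5139 mol) passes through both.
Zn²⁺ + 2e⁻ → Zn, so n(Zn) = 0.5139 / 2 = 0.2570 mol
m(Zn) = 0.2570 × 65.38 = 16.8 g

16.8 g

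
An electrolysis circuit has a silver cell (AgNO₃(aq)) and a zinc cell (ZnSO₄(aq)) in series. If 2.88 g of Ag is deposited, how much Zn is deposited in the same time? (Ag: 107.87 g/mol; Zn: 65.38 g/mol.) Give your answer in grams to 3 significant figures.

0.873 g

n(Ag) = 2.88 / 107.87 = 0.02670 mol
Ag⁺ + e⁻ → Ag, so n(e⁻) = 0.02670 mol
Since the cells are in series, n(e⁻) in the Zn cell is also 0.02670 mol.
Zn²⁺ + 2e⁻ → Zn, so n(Zn) = 0.02670 / 2 = 0.01335 mol
m(Zn) = 0.01335 × 65.38 = 0.873 g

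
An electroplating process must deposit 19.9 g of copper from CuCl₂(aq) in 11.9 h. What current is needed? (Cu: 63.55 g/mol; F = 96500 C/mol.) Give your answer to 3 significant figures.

n(Cu) = 19.9 / 63.55 = 0.3131 mol
Cu²⁺ + 2e⁻ → Cu, so n(e⁻) = 2 × 0.3131 = 0.6262 mol
Q = 0.6262 × 96500 = 60430 C
I = Q / t = 60430 / 42840 s = 1.41 A

1.41 A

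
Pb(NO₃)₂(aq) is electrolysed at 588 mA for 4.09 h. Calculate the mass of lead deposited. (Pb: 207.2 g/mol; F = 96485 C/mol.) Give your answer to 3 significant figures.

Q = It = 0.588 × 14724 = 8658 C
n(e⁻) = 8658 / 96485 = 0.08973 mol
Pb²⁺ + 2e⁻ → Pb, so n(Pb) = 0.08973 / 2 = 0.04487 mol
m = 0.04487 × 207.2 = 9.30 g

9.30 g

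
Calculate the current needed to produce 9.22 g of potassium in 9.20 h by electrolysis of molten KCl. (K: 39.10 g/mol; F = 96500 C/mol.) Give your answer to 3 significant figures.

0.687 A

n(K) = 9.22 / 39.10 = 0.2358 mol
K⁺ + e⁻ → K, so n(e⁻) = 0.2358 mol
Q = 0.2358 × 96500 = 22750 C
I = Q / t = 22750 / 33120 s = 0.687 A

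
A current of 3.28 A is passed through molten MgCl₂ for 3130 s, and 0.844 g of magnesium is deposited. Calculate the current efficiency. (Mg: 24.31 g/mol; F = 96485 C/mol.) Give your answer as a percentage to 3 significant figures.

Q = 3.28 × 3130 = 10270 C
n(e⁻) = 10270 / 96485 = 0.1064 mol
Mg²⁺ + 2e⁻ → Mg, so theoretical n(Mg) = 0.05320 mol → 1.293 g
Efficiency = 0.844 / 1.293 = 0.6527 = 65.3%

65.3%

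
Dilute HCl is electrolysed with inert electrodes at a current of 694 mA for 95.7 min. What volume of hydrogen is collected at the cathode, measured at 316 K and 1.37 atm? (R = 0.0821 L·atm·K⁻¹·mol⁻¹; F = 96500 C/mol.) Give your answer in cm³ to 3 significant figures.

Q = 0.694 A × 5742 s = 3985 C
n(e⁻) = 3985 / 96500 = 0.04130 mol
2H⁺ + 2e⁻ → H₂, so n(H₂) = 0.04130 / 2 = 0.02065 mol
V = nRT/P = 0.02065 × 0.0821 × 316 / 1.37 = 0.3910 L
= 391 cm³

391 cm³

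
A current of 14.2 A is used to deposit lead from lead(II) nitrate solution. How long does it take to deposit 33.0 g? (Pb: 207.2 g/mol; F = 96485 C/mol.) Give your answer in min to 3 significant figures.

n(Pb) = 33.0 / 207.2 = 0.1593 mol
Pb²⁺ + 2e⁻ → Pb, so n(e⁻) = 2 × 0.1593 = 0.3186 mol
Q = 0.3186 × 96485 = 30740 C
t = Q / I = 30740 / 14.2 = 2165 s = 36.1 min

36.1 min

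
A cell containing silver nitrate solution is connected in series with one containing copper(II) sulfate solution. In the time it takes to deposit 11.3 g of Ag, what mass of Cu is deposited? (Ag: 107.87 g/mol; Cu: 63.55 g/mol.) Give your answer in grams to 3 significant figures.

3.33 g

n(Ag) = 11.3 / 107.87 = 0.1048 mol
Ag⁺ + e⁻ → Ag, so n(e⁻) = 0.1048 mol
Same current for the same time ⇒ same n(e⁻) = 0.1048 mol in both cells.
Cu²⁺ + 2e⁻ → Cu, so n(Cu) = 0.1048 / 2 = 0.05240 mol
m(Cu) = 0.05240 × 63.55 = 3.33 g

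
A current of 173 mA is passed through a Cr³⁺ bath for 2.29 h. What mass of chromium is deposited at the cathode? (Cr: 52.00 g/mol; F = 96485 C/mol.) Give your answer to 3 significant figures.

0.256 g

Charge passed = 0.173 × 8244 = 1426 C
Moles of electrons = 1426 / 96485 = 0.01478 mol
Cr³⁺ + 3e⁻ → Cr, so n(Cr) = 0.01478 / 3 = 0.004927 mol
m = 0.004927 × 52.00 = 0.256 g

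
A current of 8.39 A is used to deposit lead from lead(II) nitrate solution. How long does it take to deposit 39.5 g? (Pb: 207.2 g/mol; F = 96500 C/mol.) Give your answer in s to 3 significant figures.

n(Pb) = 39.5 / 207.2 = 0.1906 mol
Pb²⁺ + 2e⁻ → Pb, so n(e⁻) = 2 × 0.1906 = 0.3812 mol
Q = 0.3812 × 96500 = 36790 C
t = Q / I = 36790 / 8.39 = 4385 s

4390 s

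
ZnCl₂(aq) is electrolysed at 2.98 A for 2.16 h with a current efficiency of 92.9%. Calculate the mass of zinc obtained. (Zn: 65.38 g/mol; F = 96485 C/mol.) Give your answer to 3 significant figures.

7.29 g

Q = 2.98 × 7776 = 23170 C
n(e⁻) = 23170 / 96485 = 0.2401 mol
Zn²⁺ + 2e⁻ → Zn, so theoretical m(Zn) = 0.1201 × 65.38 = 7.852 g
Actual mass = 92.9% × 7.852 = 7.29 g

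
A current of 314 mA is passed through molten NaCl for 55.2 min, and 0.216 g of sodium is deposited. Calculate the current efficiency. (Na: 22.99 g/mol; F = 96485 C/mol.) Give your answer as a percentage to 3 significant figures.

87.2%

Q = 0.314 × 3312 = 1040 C
n(e⁻) = 1040 / 96485 = 0.01078 mol
Na⁺ + e⁻ → Na, so theoretical n(Na) = 0.01078 mol → 0.2478 g
Efficiency = 0.216 / 0.2478 = 0.8717 = 87.2%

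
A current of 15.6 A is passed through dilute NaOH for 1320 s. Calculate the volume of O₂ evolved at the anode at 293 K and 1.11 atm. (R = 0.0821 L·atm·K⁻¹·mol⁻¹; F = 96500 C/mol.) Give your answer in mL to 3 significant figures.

1160 mL

Charge passed = 15.6 × 1320 = 20590 C
n(e⁻) = 20590 / 96500 = 0.2134 mol
2H₂O → O₂ + 4H⁺ + 4e⁻, so n(O₂) = 0.2134 / 4 = 0.05335 mol
V = nRT/P = 0.05335 × 0.0821 × 293 / 1.11 = 1.156 L
= 1160 mL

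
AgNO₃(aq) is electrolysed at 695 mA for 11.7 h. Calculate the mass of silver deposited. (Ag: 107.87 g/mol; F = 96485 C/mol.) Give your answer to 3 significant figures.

Q = 0.695 A × 42120 s = 29270 C
Moles of electrons = 29270 / 96485 = 0.3034 mol
Ag⁺ + e⁻ → Ag, so n(Ag) = 0.3034 mol
m = 0.3034 × 107.87 = 32.7 g

32.7 g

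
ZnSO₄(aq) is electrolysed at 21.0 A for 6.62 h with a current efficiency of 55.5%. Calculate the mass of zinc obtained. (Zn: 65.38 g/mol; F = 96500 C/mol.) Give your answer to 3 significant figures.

Q = 21.0 × 23832 = 5.005×10^5 C
n(e⁻) = 5.005×10^5 / 96500 = 5.187 mol
Zn²⁺ + 2e⁻ → Zn, so theoretical m(Zn) = 2.594 × 65.38 = 169.6 g
Actual mass = 55.5% × 169.6 = 94.1 g

94.1 g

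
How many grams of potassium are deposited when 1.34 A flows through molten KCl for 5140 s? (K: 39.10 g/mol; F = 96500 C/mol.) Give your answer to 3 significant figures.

2.79 g

Q = 1.34 A × 5140 s = 6888 C
Moles of electrons = 6888 / 96500 = 0.07138 mol
K⁺ + e⁻ → K, so n(K) = 0.07138 mol
m = 0.07138 × 39.10 = 2.79 g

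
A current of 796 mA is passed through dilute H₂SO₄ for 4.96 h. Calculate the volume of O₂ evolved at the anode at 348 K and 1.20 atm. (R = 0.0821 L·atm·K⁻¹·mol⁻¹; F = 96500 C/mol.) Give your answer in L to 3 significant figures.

0.877 L

Charge passed = 0.796 × 17856 = 14210 C
Moles of electrons = 14210 / 96500 = 0.1473 mol
2H₂O → O₂ + 4H⁺ + 4e⁻, so n(O₂) = 0.1473 / 4 = 0.03683 mol
V = nRT/P = 0.03683 × 0.0821 × 348 / 1.20 = 0.8769 L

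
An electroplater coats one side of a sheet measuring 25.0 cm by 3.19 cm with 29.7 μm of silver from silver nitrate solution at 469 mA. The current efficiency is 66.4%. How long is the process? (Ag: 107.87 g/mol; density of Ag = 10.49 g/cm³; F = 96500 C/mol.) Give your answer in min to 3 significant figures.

119 min

Plated area = 25.0 × 3.19 = 79.75 cm²
Volume = 79.75 × 29.7×10⁻⁴ cm = 0.2369 cm³
m(Ag) = 0.2369 × 10.49 = 2.485 g
n(Ag) = 2.485 / 107.87 = 0.02304 mol; n(e⁻) = 0.02304 mol
Q = 0.02304 × 96500 / 0.664 = 3348 C
t = 3348 / 0.469 = 7139 s = 119 min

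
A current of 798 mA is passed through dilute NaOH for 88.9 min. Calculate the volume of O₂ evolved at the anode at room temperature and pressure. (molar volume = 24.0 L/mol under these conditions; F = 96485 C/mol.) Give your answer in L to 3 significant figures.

Q = It = 0.798 × 5334 = 4257 C
n(e⁻) = Q/F = 4257/96485 = 0.04412 mol
2H₂O → O₂ + 4H⁺ + 4e⁻, so n(O₂) = 0.04412 / 4 = 0.01103 mol
V = 0.01103 × 24.0 = 0.2647 L

0.265 L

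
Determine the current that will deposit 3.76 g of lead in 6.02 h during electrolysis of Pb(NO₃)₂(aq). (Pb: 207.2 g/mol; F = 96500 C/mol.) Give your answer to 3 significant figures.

n(Pb) = 3.76 / 207.2 = 0.01815 mol
Pb²⁺ + 2e⁻ → Pb, so n(e⁻) = 2 × 0.01815 = 0.03630 mol
Q = 0.03630 × 96500 = 3503 C
I = Q / t = 3503 / 21672 s = 0.162 A

0.162 A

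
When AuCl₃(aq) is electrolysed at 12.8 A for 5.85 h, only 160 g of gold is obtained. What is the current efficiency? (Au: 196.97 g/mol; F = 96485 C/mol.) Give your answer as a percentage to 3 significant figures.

Q = 12.8 × 21060 = 2.696×10^5 C
n(e⁻) = 2.696×10^5 / 96485 = 2.794 mol
Au³⁺ + 3e⁻ → Au, so theoretical n(Au) = 0.9313 mol → 183.4 g
Efficiency = 160 / 183.4 = 0.8724 = 87.2%

87.2%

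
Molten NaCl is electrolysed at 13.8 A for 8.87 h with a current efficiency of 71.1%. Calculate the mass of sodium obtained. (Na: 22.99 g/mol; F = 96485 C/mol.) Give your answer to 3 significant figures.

Q = 13.8 × 31932 = 4.407×10^5 C
n(e⁻) = 4.407×10^5 / 96485 = 4.568 mol
Na⁺ + e⁻ → Na, so theoretical m(Na) = 4.568 × 22.99 = 105.0 g
Actual mass = 71.1% × 105.0 = 74.7 g

74.7 g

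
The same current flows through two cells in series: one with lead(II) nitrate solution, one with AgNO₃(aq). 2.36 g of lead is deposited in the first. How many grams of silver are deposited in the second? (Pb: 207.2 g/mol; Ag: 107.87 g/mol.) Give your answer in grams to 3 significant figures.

n(Pb) = 2.36 / 207.2 = 0.01139 mol
Pb²⁺ + 2e⁻ → Pb, so n(e⁻) = 2 × 0.01139 = 0.02278 mol
Since the cells are in series, n(e⁻) in the Ag cell is also 0.02278 mol.
Ag⁺ + e⁻ → Ag, so n(Ag) = 0.02278 mol
m(Ag) = 0.02278 × 107.87 = 2.46 g

2.46 g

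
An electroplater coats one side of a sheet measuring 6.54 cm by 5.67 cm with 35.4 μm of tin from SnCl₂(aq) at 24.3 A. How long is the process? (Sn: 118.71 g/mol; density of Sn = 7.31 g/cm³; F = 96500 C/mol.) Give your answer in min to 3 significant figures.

Plated area = 6.54 × 5.67 = 37.08 cm²
Volume = 37.08 × 35.4×10⁻⁴ cm = 0.1313 cm³
m(Sn) = 0.1313 × 7.31 = 0.9598 g
n(Sn) = 0.9598 / 118.71 = 0.008085 mol; n(e⁻) = 2 × 0.008085 = 0.01617 mol
Q = 0.01617 × 96500 = 1560 C
t = 1560 / 24.3 = 64.20 s = 1.07 min

1.07 min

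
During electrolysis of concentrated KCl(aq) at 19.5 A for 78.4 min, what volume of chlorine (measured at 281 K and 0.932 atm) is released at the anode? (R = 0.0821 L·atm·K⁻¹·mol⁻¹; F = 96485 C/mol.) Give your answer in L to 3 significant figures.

11.8 L

Charge passed = 19.5 × 4704 = 91730 C
Moles of electrons = 91730 / 96485 = 0.9507 mol
2Cl⁻ → Cl₂ + 2e⁻, so n(Cl₂) = 0.9507 / 2 = 0.4754 mol
V = nRT/P = 0.4754 × 0.0821 × 281 / 0.932 = 11.77 L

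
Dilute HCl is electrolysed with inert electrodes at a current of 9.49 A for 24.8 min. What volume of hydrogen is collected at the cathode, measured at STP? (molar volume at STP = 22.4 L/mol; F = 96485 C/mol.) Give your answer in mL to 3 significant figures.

Charge passed = 9.49 × 1488 = 14120 C
n(e⁻) = 14120 / 96485 = 0.1463 mol
2H⁺ + 2e⁻ → H₂, so n(H₂) = 0.1463 / 2 = 0.07315 mol
V = 0.07315 × 22.4 = 1.639 L
= 1640 mL

1640 mL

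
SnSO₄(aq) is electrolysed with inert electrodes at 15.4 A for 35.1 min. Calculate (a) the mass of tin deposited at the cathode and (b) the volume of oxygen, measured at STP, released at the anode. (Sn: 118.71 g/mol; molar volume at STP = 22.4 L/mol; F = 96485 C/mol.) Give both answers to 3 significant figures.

20.0 g Sn; 1.88 L O₂

Q = 15.4 × 2106 = 32430 C; n(e⁻) = 32430 / 96485 = 0.3361 mol
Cathode: Sn²⁺ + 2e⁻ → Sn → n(Sn) = 0.3361/2 = 0.1681 mol → 20.0 g
Anode: 2H₂O → O₂ + 4H⁺ + 4e⁻ → n(O₂) = 0.3361/4 = 0.08403 mol → 1.88 L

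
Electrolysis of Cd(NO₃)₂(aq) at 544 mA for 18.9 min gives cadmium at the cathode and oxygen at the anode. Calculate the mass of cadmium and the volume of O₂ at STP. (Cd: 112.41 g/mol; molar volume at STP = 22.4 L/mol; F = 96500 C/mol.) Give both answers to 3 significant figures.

0.359 g Cd; 0.0358 L O₂

Q = 0.544 × 1134 = 616.9 C; n(e⁻) = 616.9 / 96500 = 0.006393 mol
Cathode: Cd²⁺ + 2e⁻ → Cd → n(Cd) = 0.006393/2 = 0.003197 mol → 0.359 g
Anode: 2H₂O → O₂ + 4H⁺ + 4e⁻ → n(O₂) = 0.006393/4 = 0.001598 mol → 0.0358 L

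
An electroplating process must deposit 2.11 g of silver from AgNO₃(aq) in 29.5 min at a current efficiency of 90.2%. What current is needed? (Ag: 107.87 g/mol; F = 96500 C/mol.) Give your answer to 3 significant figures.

1.18 A

n(Ag) = 2.11 / 107.87 = 0.01956 mol
Ag⁺ + e⁻ → Ag, so n(e⁻) = 0.01956 mol
Q = 0.01956 × 96500 / 0.902 = 2093 C
I = Q / t = 2093 / 1770 s = 1.18 A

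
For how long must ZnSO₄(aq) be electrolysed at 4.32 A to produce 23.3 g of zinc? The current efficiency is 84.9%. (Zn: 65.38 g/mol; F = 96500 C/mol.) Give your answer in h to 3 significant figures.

n(Zn) = 23.3 / 65.38 = 0.3564 mol
Zn²⁺ + 2e⁻ → Zn, so n(e⁻) = 2 × 0.3564 = 0.7128 mol
Q = 0.7128 × 96500 / 0.849 = 81020 C
t = Q / I = 81020 / 4.32 = 18750 s = 5.21 h

5.21 h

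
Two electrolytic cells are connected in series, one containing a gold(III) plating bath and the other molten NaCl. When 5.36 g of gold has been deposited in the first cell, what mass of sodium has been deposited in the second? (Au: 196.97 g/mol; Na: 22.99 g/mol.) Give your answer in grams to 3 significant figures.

1.88 g

n(Au) = 5.36 / 196.97 = 0.02721 mol
Au³⁺ + 3e⁻ → Au, so n(e⁻) = 3 × 0.02721 = 0.08163 mol
The cells are in series, so the same charge (and hence the same n(e⁻) = 0.08163 mol) passes through both.
Na⁺ + e⁻ → Na, so n(Na) = 0.08163 mol
m(Na) = 0.08163 × 22.99 = 1.88 g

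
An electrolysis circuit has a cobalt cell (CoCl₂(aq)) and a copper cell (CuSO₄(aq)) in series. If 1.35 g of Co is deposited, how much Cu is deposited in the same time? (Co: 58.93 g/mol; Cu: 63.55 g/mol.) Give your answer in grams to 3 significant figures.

n(Co) = 1.35 / 58.93 = 0.02291 mol
Co²⁺ + 2e⁻ → Co, so n(e⁻) = 2 × 0.02291 = 0.04582 mol
The cells are in series, so the same charge (and hence the same n(e⁻) = 0.04582 mol) passes through both.
Cu²⁺ + 2e⁻ → Cu, so n(Cu) = 0.04582 / 2 = 0.02291 mol
m(Cu) = 0.02291 × 63.55 = 1.46 g

1.46 g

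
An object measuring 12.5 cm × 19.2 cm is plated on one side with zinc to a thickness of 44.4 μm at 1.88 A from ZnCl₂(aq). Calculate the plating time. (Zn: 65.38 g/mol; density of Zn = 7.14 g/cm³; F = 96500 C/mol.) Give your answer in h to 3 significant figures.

3.32 h

Plated area = 12.5 × 19.2 = 240.0 cm²
Volume = 240.0 × 44.4×10⁻⁴ cm = 1.066 cm³
m(Zn) = 1.066 × 7.14 = 7.611 g
n(Zn) = 7.611 / 65.38 = 0.1164 mol; n(e⁻) = 2 × 0.1164 = 0.2328 mol
Q = 0.2328 × 96500 = 22470 C
t = 22470 / 1.88 = 11950 s = 3.32 h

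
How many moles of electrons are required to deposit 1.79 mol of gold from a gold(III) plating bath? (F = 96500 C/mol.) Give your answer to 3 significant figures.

Au³⁺ + 3e⁻ → Au, so n(e⁻) = 3 × 1.79 = 5.370 mol

5.37 mol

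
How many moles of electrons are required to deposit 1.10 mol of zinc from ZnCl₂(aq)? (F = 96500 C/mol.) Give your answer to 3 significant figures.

Zn²⁺ + 2e⁻ → Zn, so n(e⁻) = 2 × 1.10 = 2.200 mol

2.20 mol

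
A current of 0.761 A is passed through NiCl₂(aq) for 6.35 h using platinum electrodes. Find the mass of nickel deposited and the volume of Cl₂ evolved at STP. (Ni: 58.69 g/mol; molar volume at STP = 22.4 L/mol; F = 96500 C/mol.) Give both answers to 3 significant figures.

Q = 0.761 × 22860 = 17400 C; n(e⁻) = 17400 / 96500 = 0.1803 mol
Cathode: Ni²⁺ + 2e⁻ → Ni → n(Ni) = 0.1803/2 = 0.09015 mol → 5.29 g
Anode: 2Cl⁻ → Cl₂ + 2e⁻ → n(Cl₂) = 0.1803/2 = 0.09015 mol → 2.02 L

5.29 g Ni; 2.02 L Cl₂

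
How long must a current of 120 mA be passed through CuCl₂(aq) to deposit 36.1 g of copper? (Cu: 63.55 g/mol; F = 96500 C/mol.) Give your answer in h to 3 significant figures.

n(Cu) = 36.1 / 63.55 = 0.5681 mol
Cu²⁺ + 2e⁻ → Cu, so n(e⁻) = 2 × 0.5681 = 1.136 mol
Q = 1.136 × 96500 = 1.096×10^5 C
t = Q / I = 1.096×10^5 / 0.120 = 9.133×10^5 s = 254 h

254 h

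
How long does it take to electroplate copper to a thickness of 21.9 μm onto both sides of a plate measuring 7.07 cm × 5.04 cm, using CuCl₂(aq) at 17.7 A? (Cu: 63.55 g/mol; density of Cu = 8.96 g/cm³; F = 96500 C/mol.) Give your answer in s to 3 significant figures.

Plated area = 2 × 7.07 × 5.04 = 71.27 cm²
Volume = 71.27 × 21.9×10⁻⁴ cm = 0.1561 cm³
m(Cu) = 0.1561 × 8.96 = 1.399 g
n(Cu) = 1.399 / 63.55 = 0.02201 mol; n(e⁻) = 2 × 0.02201 = 0.04402 mol
Q = 0.04402 × 96500 = 4248 C
t = 4248 / 17.7 = 240.0 s

240 s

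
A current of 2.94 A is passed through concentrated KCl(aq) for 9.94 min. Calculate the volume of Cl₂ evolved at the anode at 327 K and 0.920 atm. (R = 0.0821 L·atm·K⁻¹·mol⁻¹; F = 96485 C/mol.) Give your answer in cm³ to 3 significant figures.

Q = 2.94 A × 596.4 s = 1753 C
Moles of electrons = 1753 / 96485 = 0.01817 mol
2Cl⁻ → Cl₂ + 2e⁻, so n(Cl₂) = 0.01817 / 2 = 0.009085 mol
V = nRT/P = 0.009085 × 0.0821 × 327 / 0.920 = 0.2651 L
= 265 cm³

265 cm³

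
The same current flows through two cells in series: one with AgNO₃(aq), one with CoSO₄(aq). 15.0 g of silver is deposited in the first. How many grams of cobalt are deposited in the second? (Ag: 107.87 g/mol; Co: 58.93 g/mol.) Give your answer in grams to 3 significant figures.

4.10 g

n(Ag) = 15.0 / 107.87 = 0.1391 mol
Ag⁺ + e⁻ → Ag, so n(e⁻) = 0.1391 mol
The cells are in series, so the same charge (and hence the same n(e⁻) = 0.1391 mol) passes through both.
Co²⁺ + 2e⁻ → Co, so n(Co) = 0.1391 / 2 = 0.06955 mol
m(Co) = 0.06955 × 58.93 = 4.10 g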